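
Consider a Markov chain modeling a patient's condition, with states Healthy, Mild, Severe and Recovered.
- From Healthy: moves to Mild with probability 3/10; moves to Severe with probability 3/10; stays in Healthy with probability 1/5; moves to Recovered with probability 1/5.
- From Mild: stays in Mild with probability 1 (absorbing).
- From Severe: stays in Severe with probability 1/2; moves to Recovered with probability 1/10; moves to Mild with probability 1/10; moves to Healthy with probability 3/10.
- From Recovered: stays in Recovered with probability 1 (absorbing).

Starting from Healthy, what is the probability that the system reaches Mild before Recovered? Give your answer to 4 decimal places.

0.5806

Let h(s) be the probability of absorption at Mild starting from transient state s. Then h(Mild) = 1 and h(Recovered) = 0. By first-step analysis:
h(Healthy) = 0.2·h(Healthy) + 0.3·1 + 0.3·h(Severe) + 0.2·0
h(Severe) = 0.3·h(Healthy) + 0.1·1 + 0.5·h(Severe) + 0.1·0
Solving: h(Healthy) = 0.5806, h(Severe) = 0.5484.
Starting from Healthy, the probability is 0.5806.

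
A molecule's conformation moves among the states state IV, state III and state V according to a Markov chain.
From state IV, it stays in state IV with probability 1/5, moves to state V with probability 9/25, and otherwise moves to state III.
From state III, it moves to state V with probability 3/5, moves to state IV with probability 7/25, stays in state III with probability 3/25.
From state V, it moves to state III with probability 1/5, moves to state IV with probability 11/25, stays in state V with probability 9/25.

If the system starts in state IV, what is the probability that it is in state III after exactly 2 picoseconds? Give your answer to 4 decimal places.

0.2128

Sum over the intermediate state after 1 picosecond:
P = P(state IV→state IV)·P(state IV→state III) + P(state IV→state III)·P(state III→state III) + P(state IV→state V)·P(state V→state III)
  = 0.2×0.44 + 0.44×0.12 + 0.36×0.2
  = 0.0880 + 0.0528 + 0.0720 = 0.2128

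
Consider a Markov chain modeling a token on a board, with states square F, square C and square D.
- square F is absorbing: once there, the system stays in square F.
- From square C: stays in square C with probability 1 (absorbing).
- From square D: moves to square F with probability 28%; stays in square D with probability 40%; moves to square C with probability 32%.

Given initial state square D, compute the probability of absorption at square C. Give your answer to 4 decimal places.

0.5333

Let h(s) be the probability of absorption at square C starting from transient state s. Then h(square C) = 1 and h(square F) = 0. By first-step analysis:
h(square D) = 0.28·0 + 0.32·1 + 0.4·h(square D)
Solving: h(square D) = 0.5333.
Starting from square D, the probability is 0.5333.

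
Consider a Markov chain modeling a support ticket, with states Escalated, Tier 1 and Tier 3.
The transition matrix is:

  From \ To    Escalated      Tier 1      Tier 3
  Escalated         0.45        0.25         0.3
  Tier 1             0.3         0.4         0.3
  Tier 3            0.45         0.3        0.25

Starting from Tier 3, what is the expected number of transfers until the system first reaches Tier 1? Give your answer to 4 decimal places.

Let t(s) be the expected number of transfers to first reach Tier 1 from state s, with t(Tier 1) = 0. Conditioning on the first transfer:
t(Escalated) = 1 + 0.45·t(Escalated) + 0.3·t(Tier 3)
t(Tier 3) = 1 + 0.45·t(Escalated) + 0.25·t(Tier 3)
Solving: t(Escalated) = 3.7838, t(Tier 3) = 3.6036.
Expected transfers from Tier 3 to Tier 1: 3.6036.

3.6036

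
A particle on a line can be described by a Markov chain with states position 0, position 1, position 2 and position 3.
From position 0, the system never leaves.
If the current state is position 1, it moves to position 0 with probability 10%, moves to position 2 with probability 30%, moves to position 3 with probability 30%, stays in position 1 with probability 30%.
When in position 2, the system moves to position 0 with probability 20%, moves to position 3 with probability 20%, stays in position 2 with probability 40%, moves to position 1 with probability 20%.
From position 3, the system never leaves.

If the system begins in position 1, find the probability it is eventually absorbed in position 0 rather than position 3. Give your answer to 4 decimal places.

Let h(s) be the probability of absorption at position 0 starting from transient state s. Then h(position 0) = 1 and h(position 3) = 0. By first-step analysis:
h(position 1) = 0.1·1 + 0.3·h(position 1) + 0.3·h(position 2) + 0.3·0
h(position 2) = 0.2·1 + 0.2·h(position 1) + 0.4·h(position 2) + 0.2·0
Solving: h(position 1) = 0.3333, h(position 2) = 0.4444.
Starting from position 1, the probability is 0.3333.

0.3333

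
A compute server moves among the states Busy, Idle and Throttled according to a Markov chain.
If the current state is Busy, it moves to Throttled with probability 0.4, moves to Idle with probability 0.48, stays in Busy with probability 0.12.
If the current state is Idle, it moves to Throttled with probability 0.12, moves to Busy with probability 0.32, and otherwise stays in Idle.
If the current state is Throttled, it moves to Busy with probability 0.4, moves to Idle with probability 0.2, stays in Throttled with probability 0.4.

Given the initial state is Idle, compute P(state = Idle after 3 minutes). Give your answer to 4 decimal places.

Propagate the distribution vector 3 minutes from Idle.
After 0 minutes: (0.0000, 1.0000, 0.0000)
After 1 minute: (0.3200, 0.5600, 0.1200)
After 2 minutes: (0.2656, 0.4912, 0.2432)
After 3 minutes: (0.2863, 0.4512, 0.2625)
P(in Idle after 3 minutes) = 0.4512

0.4512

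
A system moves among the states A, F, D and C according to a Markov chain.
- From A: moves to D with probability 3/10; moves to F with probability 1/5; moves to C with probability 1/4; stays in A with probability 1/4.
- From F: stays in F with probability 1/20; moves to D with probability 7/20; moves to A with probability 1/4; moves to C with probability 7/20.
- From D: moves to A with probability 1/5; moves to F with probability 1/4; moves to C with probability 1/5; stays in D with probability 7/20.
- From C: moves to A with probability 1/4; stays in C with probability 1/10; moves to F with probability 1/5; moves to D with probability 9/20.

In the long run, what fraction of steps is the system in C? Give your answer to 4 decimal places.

Let the stationary distribution be π with π = πP and π_1 + π_2 + π_3 + π_4 = 1.
π_1 = 0.25·π_1 + 0.25·π_2 + 0.2·π_3 + 0.25·π_4
π_2 = 0.2·π_1 + 0.05·π_2 + 0.25·π_3 + 0.2·π_4
π_3 = 0.3·π_1 + 0.35·π_2 + 0.35·π_3 + 0.45·π_4
Solving with the normalization constraint gives π = (0.2320, 0.1896, 0.3602, 0.2182).
So the stationary probability of C is 0.2182.

0.2182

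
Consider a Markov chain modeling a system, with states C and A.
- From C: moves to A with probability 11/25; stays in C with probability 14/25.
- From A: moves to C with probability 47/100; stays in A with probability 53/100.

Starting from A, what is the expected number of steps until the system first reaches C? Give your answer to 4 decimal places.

Let t(s) be the expected number of steps to first reach C from state s, with t(C) = 0. Conditioning on the first step:
t(A) = 1 + 0.53·t(A)
Solving: t(A) = 2.1277.
Expected steps from A to C: 2.1277.

2.1277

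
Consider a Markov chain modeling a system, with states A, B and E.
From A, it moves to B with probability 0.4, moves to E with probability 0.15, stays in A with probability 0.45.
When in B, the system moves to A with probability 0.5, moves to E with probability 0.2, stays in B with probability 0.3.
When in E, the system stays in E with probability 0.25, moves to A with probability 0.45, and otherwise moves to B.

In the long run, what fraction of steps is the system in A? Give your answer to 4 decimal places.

0.4673

Let the stationary distribution be π with π = πP and π_1 + π_2 + π_3 = 1.
π_1 = 0.45·π_1 + 0.5·π_2 + 0.45·π_3
π_2 = 0.4·π_1 + 0.3·π_2 + 0.3·π_3
Solving with the normalization constraint gives π = (0.4673, 0.3467, 0.1859).
So the stationary probability of A is 0.4673.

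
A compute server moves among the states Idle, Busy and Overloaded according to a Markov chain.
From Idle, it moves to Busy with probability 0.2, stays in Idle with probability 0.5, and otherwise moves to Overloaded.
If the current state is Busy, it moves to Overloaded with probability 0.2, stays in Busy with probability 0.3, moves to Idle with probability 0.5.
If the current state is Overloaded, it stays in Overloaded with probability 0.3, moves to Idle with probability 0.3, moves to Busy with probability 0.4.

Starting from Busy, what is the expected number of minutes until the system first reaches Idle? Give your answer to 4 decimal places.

2.1951

Let t(s) be the expected number of minutes to first reach Idle from state s, with t(Idle) = 0. Conditioning on the first minute:
t(Busy) = 1 + 0.3·t(Busy) + 0.2·t(Overloaded)
t(Overloaded) = 1 + 0.4·t(Busy) + 0.3·t(Overloaded)
Solving: t(Busy) = 2.1951, t(Overloaded) = 2.6829.
Expected minutes from Busy to Idle: 2.1951.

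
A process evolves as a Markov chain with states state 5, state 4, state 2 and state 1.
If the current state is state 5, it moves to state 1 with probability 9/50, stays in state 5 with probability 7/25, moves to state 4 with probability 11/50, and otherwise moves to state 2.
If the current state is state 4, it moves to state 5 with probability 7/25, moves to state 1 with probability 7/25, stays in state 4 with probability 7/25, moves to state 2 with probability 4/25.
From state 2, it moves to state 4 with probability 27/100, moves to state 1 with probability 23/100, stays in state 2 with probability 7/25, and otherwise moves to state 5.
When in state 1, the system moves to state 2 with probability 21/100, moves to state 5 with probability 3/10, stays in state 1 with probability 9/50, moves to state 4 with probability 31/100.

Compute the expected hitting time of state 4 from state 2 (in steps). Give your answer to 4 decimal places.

3.7637

Let t(s) be the expected number of steps to first reach state 4 from state s, with t(state 4) = 0. Conditioning on the first step:
t(state 5) = 1 + 0.28·t(state 5) + 0.32·t(state 2) + 0.18·t(state 1)
t(state 2) = 1 + 0.22·t(state 5) + 0.28·t(state 2) + 0.23·t(state 1)
t(state 1) = 1 + 0.3·t(state 5) + 0.21·t(state 2) + 0.18·t(state 1)
Solving: t(state 5) = 3.9706, t(state 2) = 3.7637, t(state 1) = 3.6360.
Expected steps from state 2 to state 4: 3.7637.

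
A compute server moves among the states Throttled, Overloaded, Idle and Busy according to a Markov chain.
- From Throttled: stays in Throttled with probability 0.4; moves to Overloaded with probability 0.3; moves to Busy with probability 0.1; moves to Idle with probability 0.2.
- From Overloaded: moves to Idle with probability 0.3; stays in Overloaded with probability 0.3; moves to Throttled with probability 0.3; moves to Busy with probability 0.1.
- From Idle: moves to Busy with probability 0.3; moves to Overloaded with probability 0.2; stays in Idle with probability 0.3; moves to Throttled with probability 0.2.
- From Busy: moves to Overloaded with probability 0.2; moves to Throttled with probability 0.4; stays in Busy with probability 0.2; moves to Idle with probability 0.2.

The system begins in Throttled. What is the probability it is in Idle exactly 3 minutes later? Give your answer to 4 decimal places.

0.2520

Propagate the distribution vector 3 minutes from Throttled.
After 0 minutes: (1.0000, 0.0000, 0.0000, 0.0000)
After 1 minute: (0.4000, 0.3000, 0.2000, 0.1000)
After 2 minutes: (0.3300, 0.2700, 0.2500, 0.1500)
After 3 minutes: (0.3230, 0.2600, 0.2520, 0.1650)
P(in Idle after 3 minutes) = 0.2520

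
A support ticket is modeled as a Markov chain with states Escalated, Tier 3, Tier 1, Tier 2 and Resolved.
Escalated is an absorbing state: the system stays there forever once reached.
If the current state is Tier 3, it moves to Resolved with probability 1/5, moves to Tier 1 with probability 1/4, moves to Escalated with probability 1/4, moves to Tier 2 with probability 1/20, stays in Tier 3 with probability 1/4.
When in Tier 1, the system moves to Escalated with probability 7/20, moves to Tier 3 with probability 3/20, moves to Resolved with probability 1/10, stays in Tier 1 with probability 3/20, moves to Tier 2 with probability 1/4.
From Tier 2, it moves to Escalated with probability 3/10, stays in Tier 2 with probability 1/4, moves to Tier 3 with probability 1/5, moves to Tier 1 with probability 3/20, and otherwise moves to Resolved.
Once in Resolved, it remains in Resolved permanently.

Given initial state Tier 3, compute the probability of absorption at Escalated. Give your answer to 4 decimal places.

Let h(s) be the probability of absorption at Escalated starting from transient state s. Then h(Escalated) = 1 and h(Resolved) = 0. By first-step analysis:
h(Tier 3) = 0.25·1 + 0.25·h(Tier 3) + 0.25·h(Tier 1) + 0.05·h(Tier 2) + 0.2·0
h(Tier 1) = 0.35·1 + 0.15·h(Tier 3) + 0.15·h(Tier 1) + 0.25·h(Tier 2) + 0.1·0
h(Tier 2) = 0.3·1 + 0.2·h(Tier 3) + 0.15·h(Tier 1) + 0.25·h(Tier 2) + 0.1·0
Solving: h(Tier 3) = 0.6248, h(Tier 1) = 0.7317, h(Tier 2) = 0.7129.
Starting from Tier 3, the probability is 0.6248.

0.6248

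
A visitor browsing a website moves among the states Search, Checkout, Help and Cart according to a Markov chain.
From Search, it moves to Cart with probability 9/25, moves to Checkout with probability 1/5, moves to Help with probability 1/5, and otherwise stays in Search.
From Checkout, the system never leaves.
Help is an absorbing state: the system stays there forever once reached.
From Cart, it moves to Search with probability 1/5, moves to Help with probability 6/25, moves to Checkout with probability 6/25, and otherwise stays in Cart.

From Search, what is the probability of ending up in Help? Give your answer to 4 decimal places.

0.5000

Let h(s) be the probability of absorption at Help starting from transient state s. Then h(Help) = 1 and h(Checkout) = 0. By first-step analysis:
h(Search) = 0.24·h(Search) + 0.2·0 + 0.2·1 + 0.36·h(Cart)
h(Cart) = 0.2·h(Search) + 0.24·0 + 0.24·1 + 0.32·h(Cart)
Solving: h(Search) = 0.5000, h(Cart) = 0.5000.
Starting from Search, the probability is 0.5000.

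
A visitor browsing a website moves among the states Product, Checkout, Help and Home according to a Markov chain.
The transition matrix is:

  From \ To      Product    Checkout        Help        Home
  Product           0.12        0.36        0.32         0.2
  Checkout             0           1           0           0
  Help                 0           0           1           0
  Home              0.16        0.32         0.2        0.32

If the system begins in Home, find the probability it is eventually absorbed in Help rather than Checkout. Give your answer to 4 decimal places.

0.4011

Let h(s) be the probability of absorption at Help starting from transient state s. Then h(Help) = 1 and h(Checkout) = 0. By first-step analysis:
h(Product) = 0.12·h(Product) + 0.36·0 + 0.32·1 + 0.2·h(Home)
h(Home) = 0.16·h(Product) + 0.32·0 + 0.2·1 + 0.32·h(Home)
Solving: h(Product) = 0.4548, h(Home) = 0.4011.
Starting from Home, the probability is 0.4011.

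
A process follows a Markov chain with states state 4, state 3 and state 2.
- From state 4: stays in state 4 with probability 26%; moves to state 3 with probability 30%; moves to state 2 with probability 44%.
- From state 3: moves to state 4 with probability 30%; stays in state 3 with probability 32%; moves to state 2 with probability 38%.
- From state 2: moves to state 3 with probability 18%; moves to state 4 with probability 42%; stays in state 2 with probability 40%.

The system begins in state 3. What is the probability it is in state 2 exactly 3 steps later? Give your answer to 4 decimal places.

Propagate the distribution vector 3 steps from state 3.
After 0 steps: (0.0000, 1.0000, 0.0000)
After 1 step: (0.3000, 0.3200, 0.3800)
After 2 steps: (0.3336, 0.2608, 0.4056)
After 3 steps: (0.3353, 0.2565, 0.4081)
P(in state 2 after 3 steps) = 0.4081

0.4081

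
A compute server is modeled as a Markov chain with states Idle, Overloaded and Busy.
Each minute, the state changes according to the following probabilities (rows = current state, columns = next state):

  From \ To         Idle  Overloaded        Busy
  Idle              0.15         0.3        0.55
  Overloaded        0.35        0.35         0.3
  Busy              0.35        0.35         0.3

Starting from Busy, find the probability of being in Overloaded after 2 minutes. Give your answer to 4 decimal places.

0.3325

Sum over the intermediate state after 1 minute:
P = P(Busy→Idle)·P(Idle→Overloaded) + P(Busy→Overloaded)·P(Overloaded→Overloaded) + P(Busy→Busy)·P(Busy→Overloaded)
  = 0.35×0.3 + 0.35×0.35 + 0.3×0.35
  = 0.1050 + 0.1225 + 0.1050 = 0.3325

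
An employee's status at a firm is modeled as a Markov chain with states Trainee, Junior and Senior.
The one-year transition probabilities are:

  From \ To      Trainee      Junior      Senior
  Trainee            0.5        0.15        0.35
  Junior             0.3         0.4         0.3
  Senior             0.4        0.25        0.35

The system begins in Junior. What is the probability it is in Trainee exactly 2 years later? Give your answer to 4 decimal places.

Sum over the intermediate state after 1 year:
P = P(Junior→Trainee)·P(Trainee→Trainee) + P(Junior→Junior)·P(Junior→Trainee) + P(Junior→Senior)·P(Senior→Trainee)
  = 0.3×0.5 + 0.4×0.3 + 0.3×0.4
  = 0.1500 + 0.1200 + 0.1200 = 0.3900

0.3900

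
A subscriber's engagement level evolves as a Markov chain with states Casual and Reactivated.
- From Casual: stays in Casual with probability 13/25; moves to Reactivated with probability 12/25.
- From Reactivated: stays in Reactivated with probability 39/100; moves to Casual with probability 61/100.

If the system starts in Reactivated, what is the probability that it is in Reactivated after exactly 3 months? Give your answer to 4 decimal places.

Propagate the distribution vector 3 months from Reactivated.
After 0 months: (0.0000, 1.0000)
After 1 month: (0.6100, 0.3900)
After 2 months: (0.5551, 0.4449)
After 3 months: (0.5600, 0.4400)
P(in Reactivated after 3 months) = 0.4400

0.4400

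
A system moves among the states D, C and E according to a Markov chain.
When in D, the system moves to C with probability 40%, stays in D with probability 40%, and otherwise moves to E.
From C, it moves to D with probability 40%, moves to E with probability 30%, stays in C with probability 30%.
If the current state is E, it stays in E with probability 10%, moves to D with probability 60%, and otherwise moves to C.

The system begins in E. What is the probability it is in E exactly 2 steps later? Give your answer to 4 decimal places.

0.2200

Sum over the intermediate state after 1 step:
P = P(E→D)·P(D→E) + P(E→C)·P(C→E) + P(E→E)·P(E→E)
  = 0.6×0.2 + 0.3×0.3 + 0.1×0.1
  = 0.1200 + 0.0900 + 0.0100 = 0.2200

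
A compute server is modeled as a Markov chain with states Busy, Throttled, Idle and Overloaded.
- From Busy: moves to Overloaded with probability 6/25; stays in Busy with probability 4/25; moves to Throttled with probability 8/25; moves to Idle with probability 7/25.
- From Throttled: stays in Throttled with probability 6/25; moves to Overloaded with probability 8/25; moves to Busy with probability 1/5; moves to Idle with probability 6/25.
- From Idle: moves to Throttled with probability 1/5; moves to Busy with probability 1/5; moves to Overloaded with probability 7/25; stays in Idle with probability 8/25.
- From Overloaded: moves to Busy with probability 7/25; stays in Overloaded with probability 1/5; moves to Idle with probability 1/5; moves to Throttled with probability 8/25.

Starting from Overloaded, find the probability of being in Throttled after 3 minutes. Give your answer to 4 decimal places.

Propagate the distribution vector 3 minutes from Overloaded.
After 0 minutes: (0.0000, 0.0000, 0.0000, 1.0000)
After 1 minute: (0.2800, 0.3200, 0.2000, 0.2000)
After 2 minutes: (0.2048, 0.2704, 0.2592, 0.2656)
After 3 minutes: (0.2131, 0.2673, 0.2583, 0.2614)
P(in Throttled after 3 minutes) = 0.2673

0.2673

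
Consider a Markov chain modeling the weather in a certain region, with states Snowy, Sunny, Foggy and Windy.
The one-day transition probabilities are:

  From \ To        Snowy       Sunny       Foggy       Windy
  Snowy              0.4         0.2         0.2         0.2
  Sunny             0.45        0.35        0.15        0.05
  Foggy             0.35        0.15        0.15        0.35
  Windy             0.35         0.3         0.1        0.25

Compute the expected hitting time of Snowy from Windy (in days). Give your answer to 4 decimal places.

2.6339

Let t(s) be the expected number of days to first reach Snowy from state s, with t(Snowy) = 0. Conditioning on the first day:
t(Sunny) = 1 + 0.35·t(Sunny) + 0.15·t(Foggy) + 0.05·t(Windy)
t(Foggy) = 1 + 0.15·t(Sunny) + 0.15·t(Foggy) + 0.35·t(Windy)
t(Windy) = 1 + 0.3·t(Sunny) + 0.1·t(Foggy) + 0.25·t(Windy)
Solving: t(Sunny) = 2.3589, t(Foggy) = 2.6773, t(Windy) = 2.6339.
Expected days from Windy to Snowy: 2.6339.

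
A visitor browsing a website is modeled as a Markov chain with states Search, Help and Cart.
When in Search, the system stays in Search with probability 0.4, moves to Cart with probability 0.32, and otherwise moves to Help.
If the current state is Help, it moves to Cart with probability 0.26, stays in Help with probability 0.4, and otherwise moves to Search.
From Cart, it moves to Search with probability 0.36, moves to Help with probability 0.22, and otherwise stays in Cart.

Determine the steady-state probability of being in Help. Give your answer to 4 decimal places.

0.2953

Let the stationary distribution be π with π = πP and π_1 + π_2 + π_3 = 1.
π_1 = 0.4·π_1 + 0.34·π_2 + 0.36·π_3
π_2 = 0.28·π_1 + 0.4·π_2 + 0.22·π_3
Solving with the normalization constraint gives π = (0.3688, 0.2953, 0.3359).
So the stationary probability of Help is 0.2953.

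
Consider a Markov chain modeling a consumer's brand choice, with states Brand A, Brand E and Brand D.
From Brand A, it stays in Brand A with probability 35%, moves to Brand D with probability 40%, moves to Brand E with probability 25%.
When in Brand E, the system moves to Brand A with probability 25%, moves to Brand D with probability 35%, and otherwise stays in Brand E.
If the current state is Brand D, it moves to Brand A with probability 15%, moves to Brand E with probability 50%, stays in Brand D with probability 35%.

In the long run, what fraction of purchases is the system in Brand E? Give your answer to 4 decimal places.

0.4006

Let the stationary distribution be π with π = πP and π_1 + π_2 + π_3 = 1.
π_1 = 0.35·π_1 + 0.25·π_2 + 0.15·π_3
π_2 = 0.25·π_1 + 0.4·π_2 + 0.5·π_3
Solving with the normalization constraint gives π = (0.2376, 0.4006, 0.3619).
So the stationary probability of Brand E is 0.4006.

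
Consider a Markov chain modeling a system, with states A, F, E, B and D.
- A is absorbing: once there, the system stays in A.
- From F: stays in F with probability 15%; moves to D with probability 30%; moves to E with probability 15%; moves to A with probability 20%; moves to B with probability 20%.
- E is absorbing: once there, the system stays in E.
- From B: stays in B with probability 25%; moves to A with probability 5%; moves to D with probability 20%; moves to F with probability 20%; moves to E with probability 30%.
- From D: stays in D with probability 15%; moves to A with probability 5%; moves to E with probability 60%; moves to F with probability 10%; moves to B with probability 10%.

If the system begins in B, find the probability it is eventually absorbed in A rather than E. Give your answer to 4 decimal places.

0.1835

Let h(s) be the probability of absorption at A starting from transient state s. Then h(A) = 1 and h(E) = 0. By first-step analysis:
h(F) = 0.2·1 + 0.15·h(F) + 0.15·0 + 0.2·h(B) + 0.3·h(D)
h(B) = 0.05·1 + 0.2·h(F) + 0.3·0 + 0.25·h(B) + 0.2·h(D)
h(D) = 0.05·1 + 0.1·h(F) + 0.6·0 + 0.1·h(B) + 0.15·h(D)
Solving: h(F) = 0.3202, h(B) = 0.1835, h(D) = 0.1181.
Starting from B, the probability is 0.1835.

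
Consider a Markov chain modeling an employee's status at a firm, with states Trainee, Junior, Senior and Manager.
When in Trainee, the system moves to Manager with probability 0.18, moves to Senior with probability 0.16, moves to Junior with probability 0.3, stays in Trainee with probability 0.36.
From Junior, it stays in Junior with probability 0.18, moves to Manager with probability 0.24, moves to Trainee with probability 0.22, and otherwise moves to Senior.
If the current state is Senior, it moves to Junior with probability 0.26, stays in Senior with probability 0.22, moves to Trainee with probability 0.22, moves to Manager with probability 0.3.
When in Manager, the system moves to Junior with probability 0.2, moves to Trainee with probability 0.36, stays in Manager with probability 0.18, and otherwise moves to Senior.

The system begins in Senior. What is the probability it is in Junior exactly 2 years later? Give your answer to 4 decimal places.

0.2300

Propagate the distribution vector 2 years from Senior.
After 0 years: (0.0000, 0.0000, 1.0000, 0.0000)
After 1 year: (0.2200, 0.2600, 0.2200, 0.3000)
After 2 years: (0.2928, 0.2300, 0.2552, 0.2220)
P(in Junior after 2 years) = 0.2300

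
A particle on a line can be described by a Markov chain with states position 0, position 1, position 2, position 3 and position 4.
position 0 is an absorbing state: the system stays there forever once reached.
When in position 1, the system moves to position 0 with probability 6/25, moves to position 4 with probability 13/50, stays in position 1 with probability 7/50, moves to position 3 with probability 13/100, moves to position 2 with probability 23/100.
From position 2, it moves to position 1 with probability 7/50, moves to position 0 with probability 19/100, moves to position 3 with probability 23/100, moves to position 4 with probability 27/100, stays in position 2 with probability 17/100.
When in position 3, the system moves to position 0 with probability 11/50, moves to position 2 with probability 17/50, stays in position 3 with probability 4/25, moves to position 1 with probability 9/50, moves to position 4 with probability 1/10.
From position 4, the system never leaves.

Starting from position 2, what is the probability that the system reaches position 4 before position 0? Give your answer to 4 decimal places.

0.5353

Let h(s) be the probability of absorption at position 4 starting from transient state s. Then h(position 4) = 1 and h(position 0) = 0. By first-step analysis:
h(position 1) = 0.24·0 + 0.14·h(position 1) + 0.23·h(position 2) + 0.13·h(position 3) + 0.26·1
h(position 2) = 0.19·0 + 0.14·h(position 1) + 0.17·h(position 2) + 0.23·h(position 3) + 0.27·1
h(position 3) = 0.22·0 + 0.18·h(position 1) + 0.34·h(position 2) + 0.16·h(position 3) + 0.1·1
Solving: h(position 1) = 0.5128, h(position 2) = 0.5353, h(position 3) = 0.4456.
Starting from position 2, the probability is 0.5353.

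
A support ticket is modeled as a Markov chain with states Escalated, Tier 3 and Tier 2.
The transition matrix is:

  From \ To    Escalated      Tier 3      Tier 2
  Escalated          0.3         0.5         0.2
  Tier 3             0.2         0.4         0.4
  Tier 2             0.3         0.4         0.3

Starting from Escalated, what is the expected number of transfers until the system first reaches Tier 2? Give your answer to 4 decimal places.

Let t(s) be the expected number of transfers to first reach Tier 2 from state s, with t(Tier 2) = 0. Conditioning on the first transfer:
t(Escalated) = 1 + 0.3·t(Escalated) + 0.5·t(Tier 3)
t(Tier 3) = 1 + 0.2·t(Escalated) + 0.4·t(Tier 3)
Solving: t(Escalated) = 3.4375, t(Tier 3) = 2.8125.
Expected transfers from Escalated to Tier 2: 3.4375.

3.4375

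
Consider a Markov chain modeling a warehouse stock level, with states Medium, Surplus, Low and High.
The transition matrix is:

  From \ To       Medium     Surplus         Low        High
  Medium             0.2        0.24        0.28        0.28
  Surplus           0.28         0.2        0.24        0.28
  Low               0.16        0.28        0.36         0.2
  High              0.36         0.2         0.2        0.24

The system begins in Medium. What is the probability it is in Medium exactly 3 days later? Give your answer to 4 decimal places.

Propagate the distribution vector 3 days from Medium.
After 0 days: (1.0000, 0.0000, 0.0000, 0.0000)
After 1 day: (0.2000, 0.2400, 0.2800, 0.2800)
After 2 days: (0.2528, 0.2304, 0.2704, 0.2464)
After 3 days: (0.2470, 0.2317, 0.2727, 0.2485)
P(in Medium after 3 days) = 0.2470

0.2470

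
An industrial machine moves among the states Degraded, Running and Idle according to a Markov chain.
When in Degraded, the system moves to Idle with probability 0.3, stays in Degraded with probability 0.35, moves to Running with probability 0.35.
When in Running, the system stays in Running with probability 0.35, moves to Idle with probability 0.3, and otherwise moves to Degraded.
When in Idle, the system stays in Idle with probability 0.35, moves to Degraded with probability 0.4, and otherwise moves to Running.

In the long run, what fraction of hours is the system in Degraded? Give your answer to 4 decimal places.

0.3658

Let the stationary distribution be π with π = πP and π_1 + π_2 + π_3 = 1.
π_1 = 0.35·π_1 + 0.35·π_2 + 0.4·π_3
π_2 = 0.35·π_1 + 0.35·π_2 + 0.25·π_3
Solving with the normalization constraint gives π = (0.3658, 0.3184, 0.3158).
So the stationary probability of Degraded is 0.3658.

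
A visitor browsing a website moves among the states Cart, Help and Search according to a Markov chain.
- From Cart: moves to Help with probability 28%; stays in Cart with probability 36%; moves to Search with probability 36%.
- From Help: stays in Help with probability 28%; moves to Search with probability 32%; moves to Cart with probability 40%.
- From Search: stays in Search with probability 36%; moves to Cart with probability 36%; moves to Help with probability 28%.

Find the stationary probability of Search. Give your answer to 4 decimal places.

Let the stationary distribution be π with π = πP and π_1 + π_2 + π_3 = 1.
π_1 = 0.36·π_1 + 0.4·π_2 + 0.36·π_3
π_2 = 0.28·π_1 + 0.28·π_2 + 0.28·π_3
Solving with the normalization constraint gives π = (0.3712, 0.2800, 0.3488).
So the stationary probability of Search is 0.3488.

0.3488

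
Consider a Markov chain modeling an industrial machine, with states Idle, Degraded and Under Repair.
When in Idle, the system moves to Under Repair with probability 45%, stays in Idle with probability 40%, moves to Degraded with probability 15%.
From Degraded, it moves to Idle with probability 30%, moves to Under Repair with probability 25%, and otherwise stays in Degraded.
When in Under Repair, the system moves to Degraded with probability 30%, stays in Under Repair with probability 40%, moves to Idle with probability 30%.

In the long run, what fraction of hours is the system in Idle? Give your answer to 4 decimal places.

0.3333

Let the stationary distribution be π with π = πP and π_1 + π_2 + π_3 = 1.
π_1 = 0.4·π_1 + 0.3·π_2 + 0.3·π_3
π_2 = 0.15·π_1 + 0.45·π_2 + 0.3·π_3
Solving with the normalization constraint gives π = (0.3333, 0.2941, 0.3725).
So the stationary probability of Idle is 0.3333.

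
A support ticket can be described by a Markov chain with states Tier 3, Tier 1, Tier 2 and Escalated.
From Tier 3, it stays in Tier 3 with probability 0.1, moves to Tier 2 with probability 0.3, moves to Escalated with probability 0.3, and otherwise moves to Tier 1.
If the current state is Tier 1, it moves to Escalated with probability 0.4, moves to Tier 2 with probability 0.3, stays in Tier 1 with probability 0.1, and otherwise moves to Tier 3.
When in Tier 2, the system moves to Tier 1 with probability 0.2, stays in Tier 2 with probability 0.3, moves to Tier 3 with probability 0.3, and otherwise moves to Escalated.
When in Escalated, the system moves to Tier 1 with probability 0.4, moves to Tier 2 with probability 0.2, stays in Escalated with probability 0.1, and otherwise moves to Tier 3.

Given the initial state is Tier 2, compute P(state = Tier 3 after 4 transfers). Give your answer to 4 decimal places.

0.2291

Propagate the distribution vector 4 transfers from Tier 2.
After 0 transfers: (0.0000, 0.0000, 1.0000, 0.0000)
After 1 transfer: (0.3000, 0.2000, 0.3000, 0.2000)
After 2 transfers: (0.2200, 0.2500, 0.2800, 0.2500)
After 3 transfers: (0.2310, 0.2470, 0.2750, 0.2470)
After 4 transfers: (0.2291, 0.2478, 0.2753, 0.2478)
P(in Tier 3 after 4 transfers) = 0.2291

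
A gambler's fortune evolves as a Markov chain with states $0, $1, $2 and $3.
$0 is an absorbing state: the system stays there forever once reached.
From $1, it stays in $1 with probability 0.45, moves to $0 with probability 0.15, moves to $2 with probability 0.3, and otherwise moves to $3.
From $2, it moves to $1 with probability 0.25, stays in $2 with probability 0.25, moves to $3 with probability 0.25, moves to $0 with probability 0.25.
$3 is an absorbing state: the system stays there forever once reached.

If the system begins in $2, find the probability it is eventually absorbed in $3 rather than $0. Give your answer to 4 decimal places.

0.4815

Let h(s) be the probability of absorption at $3 starting from transient state s. Then h($3) = 1 and h($0) = 0. By first-step analysis:
h($1) = 0.15·0 + 0.45·h($1) + 0.3·h($2) + 0.1·1
h($2) = 0.25·0 + 0.25·h($1) + 0.25·h($2) + 0.25·1
Solving: h($1) = 0.4444, h($2) = 0.4815.
Starting from $2, the probability is 0.4815.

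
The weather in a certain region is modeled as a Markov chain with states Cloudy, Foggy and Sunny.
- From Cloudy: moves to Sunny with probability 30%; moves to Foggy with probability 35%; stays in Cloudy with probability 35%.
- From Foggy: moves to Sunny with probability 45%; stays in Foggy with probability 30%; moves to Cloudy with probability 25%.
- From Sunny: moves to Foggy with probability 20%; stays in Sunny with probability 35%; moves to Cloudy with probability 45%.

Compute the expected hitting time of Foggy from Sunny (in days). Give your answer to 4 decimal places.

3.8261

Let t(s) be the expected number of days to first reach Foggy from state s, with t(Foggy) = 0. Conditioning on the first day:
t(Cloudy) = 1 + 0.35·t(Cloudy) + 0.3·t(Sunny)
t(Sunny) = 1 + 0.45·t(Cloudy) + 0.35·t(Sunny)
Solving: t(Cloudy) = 3.3043, t(Sunny) = 3.8261.
Expected days from Sunny to Foggy: 3.8261.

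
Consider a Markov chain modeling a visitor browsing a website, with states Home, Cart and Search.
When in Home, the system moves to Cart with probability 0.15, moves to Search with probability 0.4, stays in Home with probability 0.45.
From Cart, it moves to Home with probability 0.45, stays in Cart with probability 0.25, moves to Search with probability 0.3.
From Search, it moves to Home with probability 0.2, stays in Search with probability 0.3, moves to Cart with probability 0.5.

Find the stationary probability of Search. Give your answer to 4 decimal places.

Let the stationary distribution be π with π = πP and π_1 + π_2 + π_3 = 1.
π_1 = 0.45·π_1 + 0.45·π_2 + 0.2·π_3
π_2 = 0.15·π_1 + 0.25·π_2 + 0.5·π_3
Solving with the normalization constraint gives π = (0.3659, 0.2976, 0.3366).
So the stationary probability of Search is 0.3366.

0.3366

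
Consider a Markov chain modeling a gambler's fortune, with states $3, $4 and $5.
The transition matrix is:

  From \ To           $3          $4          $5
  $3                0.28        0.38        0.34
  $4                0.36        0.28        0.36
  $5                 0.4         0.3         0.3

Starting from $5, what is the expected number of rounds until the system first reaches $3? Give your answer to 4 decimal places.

2.5758

Let t(s) be the expected number of rounds to first reach $3 from state s, with t($3) = 0. Conditioning on the first round:
t($4) = 1 + 0.28·t($4) + 0.36·t($5)
t($5) = 1 + 0.3·t($4) + 0.3·t($5)
Solving: t($4) = 2.6768, t($5) = 2.5758.
Expected rounds from $5 to $3: 2.5758.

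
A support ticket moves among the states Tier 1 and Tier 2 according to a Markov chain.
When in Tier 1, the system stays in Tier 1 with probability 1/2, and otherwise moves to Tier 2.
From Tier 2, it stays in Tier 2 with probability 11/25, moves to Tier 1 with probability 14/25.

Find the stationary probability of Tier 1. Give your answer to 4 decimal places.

0.5283

Let the stationary distribution be π with π = πP and π_1 + π_2 = 1.
π_1 = 0.5·π_1 + 0.56·π_2
Solving with the normalization constraint gives π = (0.5283, 0.4717).
So the stationary probability of Tier 1 is 0.5283.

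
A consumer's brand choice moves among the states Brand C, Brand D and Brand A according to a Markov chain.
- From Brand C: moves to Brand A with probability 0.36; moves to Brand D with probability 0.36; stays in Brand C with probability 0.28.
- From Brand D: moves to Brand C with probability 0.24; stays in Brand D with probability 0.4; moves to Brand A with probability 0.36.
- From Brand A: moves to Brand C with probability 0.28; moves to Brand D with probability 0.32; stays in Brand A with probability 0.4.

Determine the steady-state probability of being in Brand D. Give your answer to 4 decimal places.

0.3594

Let the stationary distribution be π with π = πP and π_1 + π_2 + π_3 = 1.
π_1 = 0.28·π_1 + 0.24·π_2 + 0.28·π_3
π_2 = 0.36·π_1 + 0.4·π_2 + 0.32·π_3
Solving with the normalization constraint gives π = (0.2656, 0.3594, 0.3750).
So the stationary probability of Brand D is 0.3594.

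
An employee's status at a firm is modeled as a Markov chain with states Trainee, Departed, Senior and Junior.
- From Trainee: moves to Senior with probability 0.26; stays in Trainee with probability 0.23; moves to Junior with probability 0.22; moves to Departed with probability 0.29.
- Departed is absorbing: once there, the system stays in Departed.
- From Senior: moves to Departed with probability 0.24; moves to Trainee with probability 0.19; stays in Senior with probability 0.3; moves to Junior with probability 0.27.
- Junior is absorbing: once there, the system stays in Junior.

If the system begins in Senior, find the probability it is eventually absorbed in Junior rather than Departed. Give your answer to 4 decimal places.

Let h(s) be the probability of absorption at Junior starting from transient state s. Then h(Junior) = 1 and h(Departed) = 0. By first-step analysis:
h(Trainee) = 0.23·h(Trainee) + 0.29·0 + 0.26·h(Senior) + 0.22·1
h(Senior) = 0.19·h(Trainee) + 0.24·0 + 0.3·h(Senior) + 0.27·1
Solving: h(Trainee) = 0.4579, h(Senior) = 0.5100.
Starting from Senior, the probability is 0.5100.

0.5100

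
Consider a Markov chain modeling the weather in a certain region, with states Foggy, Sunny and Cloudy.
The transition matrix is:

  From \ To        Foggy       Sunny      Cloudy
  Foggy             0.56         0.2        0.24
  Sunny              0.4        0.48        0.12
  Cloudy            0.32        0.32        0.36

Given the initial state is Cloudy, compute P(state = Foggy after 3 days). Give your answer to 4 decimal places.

0.4480

Propagate the distribution vector 3 days from Cloudy.
After 0 days: (0.0000, 0.0000, 1.0000)
After 1 day: (0.3200, 0.3200, 0.3600)
After 2 days: (0.4224, 0.3328, 0.2448)
After 3 days: (0.4480, 0.3226, 0.2294)
P(in Foggy after 3 days) = 0.4480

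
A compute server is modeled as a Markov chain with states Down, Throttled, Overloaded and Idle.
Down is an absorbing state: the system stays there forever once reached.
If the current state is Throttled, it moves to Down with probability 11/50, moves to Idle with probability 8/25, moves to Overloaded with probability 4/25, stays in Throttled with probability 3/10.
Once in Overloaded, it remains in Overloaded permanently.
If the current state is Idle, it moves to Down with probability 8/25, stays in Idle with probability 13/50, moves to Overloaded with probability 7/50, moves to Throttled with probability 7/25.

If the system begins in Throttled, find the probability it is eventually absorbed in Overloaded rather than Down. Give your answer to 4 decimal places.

0.3810

Let h(s) be the probability of absorption at Overloaded starting from transient state s. Then h(Overloaded) = 1 and h(Down) = 0. By first-step analysis:
h(Throttled) = 0.22·0 + 0.3·h(Throttled) + 0.16·1 + 0.32·h(Idle)
h(Idle) = 0.32·0 + 0.28·h(Throttled) + 0.14·1 + 0.26·h(Idle)
Solving: h(Throttled) = 0.3810, h(Idle) = 0.3333.
Starting from Throttled, the probability is 0.3810.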